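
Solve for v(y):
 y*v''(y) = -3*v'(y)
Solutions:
 v(y) = C1 + C2/y^2


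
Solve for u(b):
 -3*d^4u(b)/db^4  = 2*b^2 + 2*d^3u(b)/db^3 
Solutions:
 u(b) = C1 + C2*b + C3*b^2 + C4*exp(-2*b/3) - b^5/60 + b^4/8 - 3*b^3/4


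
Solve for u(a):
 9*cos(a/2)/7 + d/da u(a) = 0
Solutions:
 u(a) = C1 - 18*sin(a/2)/7


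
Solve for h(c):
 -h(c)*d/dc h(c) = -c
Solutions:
 h(c) = -sqrt(C1 + c^2)
 h(c) = sqrt(C1 + c^2)


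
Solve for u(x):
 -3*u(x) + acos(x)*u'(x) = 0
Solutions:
 u(x) = C1*exp(3*Integral(1/acos(x), x))


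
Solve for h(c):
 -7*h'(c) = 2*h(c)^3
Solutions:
 h(c) = -sqrt(14)*sqrt(-1/(C1 - 2*c))/2
 h(c) = sqrt(14)*sqrt(-1/(C1 - 2*c))/2


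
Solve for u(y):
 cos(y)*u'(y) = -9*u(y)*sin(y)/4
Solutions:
 u(y) = C1*cos(y)^(9/4)


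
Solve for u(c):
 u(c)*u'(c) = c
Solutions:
 u(c) = -sqrt(C1 + c^2)
 u(c) = sqrt(C1 + c^2)


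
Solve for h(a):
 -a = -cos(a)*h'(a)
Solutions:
 h(a) = C1 + Integral(a/cos(a), a)


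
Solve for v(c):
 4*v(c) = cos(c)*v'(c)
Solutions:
 v(c) = C1*(sin(c)^2 + 2*sin(c) + 1)/(sin(c)^2 - 2*sin(c) + 1)


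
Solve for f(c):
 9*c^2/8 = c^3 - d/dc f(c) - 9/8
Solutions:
 f(c) = C1 + c^4/4 - 3*c^3/8 - 9*c/8


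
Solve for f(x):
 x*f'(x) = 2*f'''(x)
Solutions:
 f(x) = C1 + Integral(C2*airyai(2^(2/3)*x/2) + C3*airybi(2^(2/3)*x/2), x)


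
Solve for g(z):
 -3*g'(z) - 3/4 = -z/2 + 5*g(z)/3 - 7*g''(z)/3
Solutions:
 g(z) = C1*exp(z*(9 - sqrt(221))/14) + C2*exp(z*(9 + sqrt(221))/14) + 3*z/10 - 99/100


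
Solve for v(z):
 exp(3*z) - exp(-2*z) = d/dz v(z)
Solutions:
 v(z) = C1 + exp(3*z)/3 + exp(-2*z)/2


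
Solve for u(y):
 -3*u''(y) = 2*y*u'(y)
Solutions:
 u(y) = C1 + C2*erf(sqrt(3)*y/3)


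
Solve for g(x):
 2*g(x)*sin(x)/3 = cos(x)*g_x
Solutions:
 g(x) = C1/cos(x)^(2/3)


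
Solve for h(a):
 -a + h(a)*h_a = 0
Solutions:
 h(a) = -sqrt(C1 + a^2)
 h(a) = sqrt(C1 + a^2)


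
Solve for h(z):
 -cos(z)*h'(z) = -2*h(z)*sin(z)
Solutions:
 h(z) = C1/cos(z)^2


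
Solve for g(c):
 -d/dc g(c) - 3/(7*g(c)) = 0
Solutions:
 g(c) = -sqrt(C1 - 42*c)/7
 g(c) = sqrt(C1 - 42*c)/7


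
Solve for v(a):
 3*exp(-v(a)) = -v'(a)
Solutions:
 v(a) = log(C1 - 3*a)


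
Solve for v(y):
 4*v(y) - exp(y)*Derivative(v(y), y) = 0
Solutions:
 v(y) = C1*exp(-4*exp(-y))


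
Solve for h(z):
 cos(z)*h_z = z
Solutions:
 h(z) = C1 + Integral(z/cos(z), z)


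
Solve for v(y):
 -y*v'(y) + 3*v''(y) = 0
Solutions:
 v(y) = C1 + C2*erfi(sqrt(6)*y/6)


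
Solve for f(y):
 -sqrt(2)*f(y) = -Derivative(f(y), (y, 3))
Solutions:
 f(y) = C3*exp(2^(1/6)*y) + (C1*sin(2^(1/6)*sqrt(3)*y/2) + C2*cos(2^(1/6)*sqrt(3)*y/2))*exp(-2^(1/6)*y/2)


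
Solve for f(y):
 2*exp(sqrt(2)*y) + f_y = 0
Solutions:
 f(y) = C1 - sqrt(2)*exp(sqrt(2)*y)


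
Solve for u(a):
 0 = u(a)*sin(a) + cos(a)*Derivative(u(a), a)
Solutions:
 u(a) = C1*cos(a)


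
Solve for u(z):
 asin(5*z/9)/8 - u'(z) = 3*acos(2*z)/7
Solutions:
 u(z) = C1 - 3*z*acos(2*z)/7 + z*asin(5*z/9)/8 + 3*sqrt(1 - 4*z^2)/14 + sqrt(81 - 25*z^2)/40


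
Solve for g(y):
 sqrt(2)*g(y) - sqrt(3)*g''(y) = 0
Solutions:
 g(y) = C1*exp(-2^(1/4)*3^(3/4)*y/3) + C2*exp(2^(1/4)*3^(3/4)*y/3)


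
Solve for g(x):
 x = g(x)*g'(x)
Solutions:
 g(x) = -sqrt(C1 + x^2)
 g(x) = sqrt(C1 + x^2)


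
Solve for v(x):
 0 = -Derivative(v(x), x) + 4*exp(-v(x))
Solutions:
 v(x) = log(C1 + 4*x)


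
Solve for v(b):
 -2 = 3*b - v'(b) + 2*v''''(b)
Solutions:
 v(b) = C1 + C4*exp(2^(2/3)*b/2) + 3*b^2/2 + 2*b + (C2*sin(2^(2/3)*sqrt(3)*b/4) + C3*cos(2^(2/3)*sqrt(3)*b/4))*exp(-2^(2/3)*b/4)


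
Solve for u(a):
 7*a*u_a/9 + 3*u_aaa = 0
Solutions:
 u(a) = C1 + Integral(C2*airyai(-7^(1/3)*a/3) + C3*airybi(-7^(1/3)*a/3), a)


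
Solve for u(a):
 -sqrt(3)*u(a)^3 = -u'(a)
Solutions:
 u(a) = -sqrt(2)*sqrt(-1/(C1 + sqrt(3)*a))/2
 u(a) = sqrt(2)*sqrt(-1/(C1 + sqrt(3)*a))/2


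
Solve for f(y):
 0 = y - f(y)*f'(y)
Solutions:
 f(y) = -sqrt(C1 + y^2)
 f(y) = sqrt(C1 + y^2)


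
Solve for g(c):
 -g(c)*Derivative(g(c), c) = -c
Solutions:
 g(c) = -sqrt(C1 + c^2)
 g(c) = sqrt(C1 + c^2)


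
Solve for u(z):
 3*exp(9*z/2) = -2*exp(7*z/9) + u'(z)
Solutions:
 u(z) = C1 + 18*exp(7*z/9)/7 + 2*exp(9*z/2)/3


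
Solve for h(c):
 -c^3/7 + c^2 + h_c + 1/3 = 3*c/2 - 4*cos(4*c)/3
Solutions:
 h(c) = C1 + c^4/28 - c^3/3 + 3*c^2/4 - c/3 - sin(4*c)/3


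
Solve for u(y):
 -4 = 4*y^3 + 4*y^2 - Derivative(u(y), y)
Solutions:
 u(y) = C1 + y^4 + 4*y^3/3 + 4*y


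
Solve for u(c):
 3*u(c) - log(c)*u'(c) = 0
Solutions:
 u(c) = C1*exp(3*li(c))


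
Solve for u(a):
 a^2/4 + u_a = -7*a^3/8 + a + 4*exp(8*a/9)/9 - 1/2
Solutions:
 u(a) = C1 - 7*a^4/32 - a^3/12 + a^2/2 - a/2 + exp(8*a/9)/2


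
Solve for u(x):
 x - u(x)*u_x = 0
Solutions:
 u(x) = -sqrt(C1 + x^2)
 u(x) = sqrt(C1 + x^2)


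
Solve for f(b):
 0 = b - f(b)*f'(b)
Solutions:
 f(b) = -sqrt(C1 + b^2)
 f(b) = sqrt(C1 + b^2)


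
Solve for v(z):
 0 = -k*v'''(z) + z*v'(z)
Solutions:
 v(z) = C1 + Integral(C2*airyai(z*(1/k)^(1/3)) + C3*airybi(z*(1/k)^(1/3)), z)


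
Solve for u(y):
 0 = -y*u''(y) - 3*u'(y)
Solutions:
 u(y) = C1 + C2/y^2


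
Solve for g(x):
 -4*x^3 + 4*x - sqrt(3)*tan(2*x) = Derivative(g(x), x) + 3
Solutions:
 g(x) = C1 - x^4 + 2*x^2 - 3*x + sqrt(3)*log(cos(2*x))/2


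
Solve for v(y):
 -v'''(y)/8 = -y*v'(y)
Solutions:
 v(y) = C1 + Integral(C2*airyai(2*y) + C3*airybi(2*y), y)


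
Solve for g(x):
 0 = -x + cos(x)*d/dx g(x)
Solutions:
 g(x) = C1 + Integral(x/cos(x), x)


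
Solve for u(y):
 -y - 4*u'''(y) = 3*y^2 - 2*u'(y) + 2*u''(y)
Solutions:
 u(y) = C1 + C2*exp(-y) + C3*exp(y/2) + y^3/2 + 7*y^2/4 + 19*y/2


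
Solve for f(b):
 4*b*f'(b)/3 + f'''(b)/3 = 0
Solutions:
 f(b) = C1 + Integral(C2*airyai(-2^(2/3)*b) + C3*airybi(-2^(2/3)*b), b)


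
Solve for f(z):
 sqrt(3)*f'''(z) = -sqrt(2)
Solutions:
 f(z) = C1 + C2*z + C3*z^2 - sqrt(6)*z^3/18


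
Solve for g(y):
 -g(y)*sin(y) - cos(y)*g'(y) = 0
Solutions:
 g(y) = C1*cos(y)


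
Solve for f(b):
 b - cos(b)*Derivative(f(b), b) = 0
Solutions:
 f(b) = C1 + Integral(b/cos(b), b)


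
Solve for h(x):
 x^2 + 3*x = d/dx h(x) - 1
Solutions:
 h(x) = C1 + x^3/3 + 3*x^2/2 + x


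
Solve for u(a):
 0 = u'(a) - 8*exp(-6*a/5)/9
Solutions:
 u(a) = C1 - 20*exp(-6*a/5)/27


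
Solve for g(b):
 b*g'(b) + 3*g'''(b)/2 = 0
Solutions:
 g(b) = C1 + Integral(C2*airyai(-2^(1/3)*3^(2/3)*b/3) + C3*airybi(-2^(1/3)*3^(2/3)*b/3), b)


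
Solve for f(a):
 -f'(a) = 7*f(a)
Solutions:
 f(a) = C1*exp(-7*a)


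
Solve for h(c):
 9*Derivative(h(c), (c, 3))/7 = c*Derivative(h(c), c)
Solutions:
 h(c) = C1 + Integral(C2*airyai(21^(1/3)*c/3) + C3*airybi(21^(1/3)*c/3), c)


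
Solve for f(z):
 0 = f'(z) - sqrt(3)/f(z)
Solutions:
 f(z) = -sqrt(C1 + 2*sqrt(3)*z)
 f(z) = sqrt(C1 + 2*sqrt(3)*z)


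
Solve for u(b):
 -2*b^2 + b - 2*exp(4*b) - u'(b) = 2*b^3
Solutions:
 u(b) = C1 - b^4/2 - 2*b^3/3 + b^2/2 - exp(4*b)/2


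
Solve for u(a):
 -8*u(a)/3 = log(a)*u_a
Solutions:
 u(a) = C1*exp(-8*li(a)/3)


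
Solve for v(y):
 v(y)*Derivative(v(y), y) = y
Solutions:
 v(y) = -sqrt(C1 + y^2)
 v(y) = sqrt(C1 + y^2)


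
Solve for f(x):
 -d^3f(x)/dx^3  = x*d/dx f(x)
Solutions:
 f(x) = C1 + Integral(C2*airyai(-x) + C3*airybi(-x), x)


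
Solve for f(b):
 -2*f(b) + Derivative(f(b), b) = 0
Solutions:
 f(b) = C1*exp(2*b)


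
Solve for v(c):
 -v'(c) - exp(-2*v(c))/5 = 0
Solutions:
 v(c) = log(-sqrt(C1 - 10*c)) - log(5)
 v(c) = log(C1 - 10*c)/2 - log(5)


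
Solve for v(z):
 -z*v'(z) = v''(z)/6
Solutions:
 v(z) = C1 + C2*erf(sqrt(3)*z)


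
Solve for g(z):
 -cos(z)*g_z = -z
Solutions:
 g(z) = C1 + Integral(z/cos(z), z)


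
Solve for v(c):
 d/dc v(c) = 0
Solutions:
 v(c) = C1


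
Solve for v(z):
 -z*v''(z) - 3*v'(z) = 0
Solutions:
 v(z) = C1 + C2/z^2


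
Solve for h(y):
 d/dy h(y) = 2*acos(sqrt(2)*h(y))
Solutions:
 Integral(1/acos(sqrt(2)*_y), (_y, h(y))) = C1 + 2*y


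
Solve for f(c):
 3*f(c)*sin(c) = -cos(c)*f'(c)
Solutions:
 f(c) = C1*cos(c)^3


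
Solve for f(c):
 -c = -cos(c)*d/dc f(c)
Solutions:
 f(c) = C1 + Integral(c/cos(c), c)


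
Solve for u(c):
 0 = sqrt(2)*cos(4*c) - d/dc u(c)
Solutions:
 u(c) = C1 + sqrt(2)*sin(4*c)/4


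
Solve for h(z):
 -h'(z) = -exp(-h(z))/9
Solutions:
 h(z) = log(C1 + z/9)


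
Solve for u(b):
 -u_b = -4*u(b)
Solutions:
 u(b) = C1*exp(4*b)


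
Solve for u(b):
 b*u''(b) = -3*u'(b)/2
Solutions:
 u(b) = C1 + C2/sqrt(b)


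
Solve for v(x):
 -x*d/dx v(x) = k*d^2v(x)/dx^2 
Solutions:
 v(x) = C1 + C2*sqrt(k)*erf(sqrt(2)*x*sqrt(1/k)/2)


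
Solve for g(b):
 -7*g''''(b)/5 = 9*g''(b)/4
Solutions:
 g(b) = C1 + C2*b + C3*sin(3*sqrt(35)*b/14) + C4*cos(3*sqrt(35)*b/14)


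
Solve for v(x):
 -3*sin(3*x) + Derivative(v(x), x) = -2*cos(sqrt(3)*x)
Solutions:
 v(x) = C1 - 2*sqrt(3)*sin(sqrt(3)*x)/3 - cos(3*x)


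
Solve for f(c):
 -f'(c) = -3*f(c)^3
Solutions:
 f(c) = -sqrt(2)*sqrt(-1/(C1 + 3*c))/2
 f(c) = sqrt(2)*sqrt(-1/(C1 + 3*c))/2


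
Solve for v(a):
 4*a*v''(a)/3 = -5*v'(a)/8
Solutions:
 v(a) = C1 + C2*a^(17/32)


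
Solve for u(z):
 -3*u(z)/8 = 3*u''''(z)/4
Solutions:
 u(z) = (C1*sin(2^(1/4)*z/2) + C2*cos(2^(1/4)*z/2))*exp(-2^(1/4)*z/2) + (C3*sin(2^(1/4)*z/2) + C4*cos(2^(1/4)*z/2))*exp(2^(1/4)*z/2)


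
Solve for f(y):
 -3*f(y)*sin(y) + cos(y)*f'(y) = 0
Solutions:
 f(y) = C1/cos(y)^3


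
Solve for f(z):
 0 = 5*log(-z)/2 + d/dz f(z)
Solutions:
 f(z) = C1 - 5*z*log(-z)/2 + 5*z/2


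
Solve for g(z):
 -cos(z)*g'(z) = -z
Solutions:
 g(z) = C1 + Integral(z/cos(z), z)


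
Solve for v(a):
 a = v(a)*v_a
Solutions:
 v(a) = -sqrt(C1 + a^2)
 v(a) = sqrt(C1 + a^2)


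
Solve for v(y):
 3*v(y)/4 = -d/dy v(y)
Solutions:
 v(y) = C1*exp(-3*y/4)


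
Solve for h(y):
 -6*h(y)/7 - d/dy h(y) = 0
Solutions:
 h(y) = C1*exp(-6*y/7)


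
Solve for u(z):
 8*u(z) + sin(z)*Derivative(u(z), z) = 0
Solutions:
 u(z) = C1*(cos(z)^4 + 4*cos(z)^3 + 6*cos(z)^2 + 4*cos(z) + 1)/(cos(z)^4 - 4*cos(z)^3 + 6*cos(z)^2 - 4*cos(z) + 1)


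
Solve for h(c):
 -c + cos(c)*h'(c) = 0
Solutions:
 h(c) = C1 + Integral(c/cos(c), c)


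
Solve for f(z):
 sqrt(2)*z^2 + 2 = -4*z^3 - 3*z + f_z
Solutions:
 f(z) = C1 + z^4 + sqrt(2)*z^3/3 + 3*z^2/2 + 2*z


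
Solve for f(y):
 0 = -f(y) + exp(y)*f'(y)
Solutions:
 f(y) = C1*exp(-exp(-y))


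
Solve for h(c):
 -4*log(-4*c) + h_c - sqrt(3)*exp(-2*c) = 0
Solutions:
 h(c) = C1 + 4*c*log(-c) + 4*c*(-1 + 2*log(2)) - sqrt(3)*exp(-2*c)/2


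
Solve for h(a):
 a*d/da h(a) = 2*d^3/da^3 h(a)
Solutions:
 h(a) = C1 + Integral(C2*airyai(2^(2/3)*a/2) + C3*airybi(2^(2/3)*a/2), a)


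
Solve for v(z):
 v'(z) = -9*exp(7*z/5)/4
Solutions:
 v(z) = C1 - 45*exp(7*z/5)/28


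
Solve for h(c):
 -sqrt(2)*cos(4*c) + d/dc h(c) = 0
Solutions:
 h(c) = C1 + sqrt(2)*sin(4*c)/4


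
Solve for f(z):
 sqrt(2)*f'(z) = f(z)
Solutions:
 f(z) = C1*exp(sqrt(2)*z/2)


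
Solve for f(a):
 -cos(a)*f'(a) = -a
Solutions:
 f(a) = C1 + Integral(a/cos(a), a)


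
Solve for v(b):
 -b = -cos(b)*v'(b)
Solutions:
 v(b) = C1 + Integral(b/cos(b), b)


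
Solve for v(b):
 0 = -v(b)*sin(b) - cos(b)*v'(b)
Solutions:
 v(b) = C1*cos(b)


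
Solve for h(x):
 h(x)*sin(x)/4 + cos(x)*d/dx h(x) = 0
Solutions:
 h(x) = C1*cos(x)^(1/4)


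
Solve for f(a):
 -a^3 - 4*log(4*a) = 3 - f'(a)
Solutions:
 f(a) = C1 + a^4/4 + 4*a*log(a) - a + a*log(256)


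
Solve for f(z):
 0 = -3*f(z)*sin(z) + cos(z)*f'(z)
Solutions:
 f(z) = C1/cos(z)^3


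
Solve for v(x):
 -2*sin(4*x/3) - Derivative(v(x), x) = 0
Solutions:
 v(x) = C1 + 3*cos(4*x/3)/2


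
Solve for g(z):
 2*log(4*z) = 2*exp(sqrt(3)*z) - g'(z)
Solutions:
 g(z) = C1 - 2*z*log(z) + 2*z*(1 - 2*log(2)) + 2*sqrt(3)*exp(sqrt(3)*z)/3


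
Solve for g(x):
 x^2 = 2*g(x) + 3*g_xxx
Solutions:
 g(x) = C3*exp(-2^(1/3)*3^(2/3)*x/3) + x^2/2 + (C1*sin(2^(1/3)*3^(1/6)*x/2) + C2*cos(2^(1/3)*3^(1/6)*x/2))*exp(2^(1/3)*3^(2/3)*x/6)


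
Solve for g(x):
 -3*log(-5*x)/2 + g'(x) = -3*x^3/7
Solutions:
 g(x) = C1 - 3*x^4/28 + 3*x*log(-x)/2 + 3*x*(-1 + log(5))/2


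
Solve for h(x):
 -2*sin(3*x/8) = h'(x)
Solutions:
 h(x) = C1 + 16*cos(3*x/8)/3


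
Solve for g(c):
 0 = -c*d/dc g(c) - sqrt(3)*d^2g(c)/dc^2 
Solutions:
 g(c) = C1 + C2*erf(sqrt(2)*3^(3/4)*c/6)


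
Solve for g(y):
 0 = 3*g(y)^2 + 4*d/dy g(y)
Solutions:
 g(y) = 4/(C1 + 3*y)


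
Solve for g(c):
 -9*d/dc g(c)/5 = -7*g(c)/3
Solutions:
 g(c) = C1*exp(35*c/27)


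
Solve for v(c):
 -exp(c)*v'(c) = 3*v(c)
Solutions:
 v(c) = C1*exp(3*exp(-c))


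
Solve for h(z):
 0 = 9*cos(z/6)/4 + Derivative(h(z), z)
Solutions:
 h(z) = C1 - 27*sin(z/6)/2


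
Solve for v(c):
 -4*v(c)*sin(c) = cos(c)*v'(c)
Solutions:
 v(c) = C1*cos(c)^4


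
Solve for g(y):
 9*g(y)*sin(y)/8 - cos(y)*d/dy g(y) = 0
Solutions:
 g(y) = C1/cos(y)^(9/8)


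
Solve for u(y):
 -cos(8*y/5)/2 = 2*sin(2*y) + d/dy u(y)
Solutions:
 u(y) = C1 - 5*sin(8*y/5)/16 + cos(2*y)


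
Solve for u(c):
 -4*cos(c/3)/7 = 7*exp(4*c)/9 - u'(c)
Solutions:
 u(c) = C1 + 7*exp(4*c)/36 + 12*sin(c/3)/7


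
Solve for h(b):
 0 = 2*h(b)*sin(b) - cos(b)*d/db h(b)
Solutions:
 h(b) = C1/cos(b)^2


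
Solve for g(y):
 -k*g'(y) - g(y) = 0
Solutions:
 g(y) = C1*exp(-y/k)


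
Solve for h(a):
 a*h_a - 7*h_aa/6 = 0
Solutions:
 h(a) = C1 + C2*erfi(sqrt(21)*a/7)


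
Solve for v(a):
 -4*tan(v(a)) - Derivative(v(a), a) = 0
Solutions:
 v(a) = pi - asin(C1*exp(-4*a))
 v(a) = asin(C1*exp(-4*a))


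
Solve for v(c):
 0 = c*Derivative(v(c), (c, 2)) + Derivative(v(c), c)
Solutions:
 v(c) = C1 + C2*log(c)


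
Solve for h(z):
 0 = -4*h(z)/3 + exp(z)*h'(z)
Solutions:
 h(z) = C1*exp(-4*exp(-z)/3)


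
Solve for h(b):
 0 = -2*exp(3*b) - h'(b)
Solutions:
 h(b) = C1 - 2*exp(3*b)/3


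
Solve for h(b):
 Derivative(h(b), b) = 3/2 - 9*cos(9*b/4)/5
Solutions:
 h(b) = C1 + 3*b/2 - 4*sin(9*b/4)/5


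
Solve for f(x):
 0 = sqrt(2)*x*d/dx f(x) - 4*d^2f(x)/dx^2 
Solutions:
 f(x) = C1 + C2*erfi(2^(3/4)*x/4)


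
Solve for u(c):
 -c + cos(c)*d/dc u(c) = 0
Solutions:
 u(c) = C1 + Integral(c/cos(c), c)


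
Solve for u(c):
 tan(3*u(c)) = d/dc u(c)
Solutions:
 u(c) = -asin(C1*exp(3*c))/3 + pi/3
 u(c) = asin(C1*exp(3*c))/3


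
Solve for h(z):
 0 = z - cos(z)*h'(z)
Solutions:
 h(z) = C1 + Integral(z/cos(z), z)


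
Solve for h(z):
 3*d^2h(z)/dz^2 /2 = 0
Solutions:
 h(z) = C1 + C2*z


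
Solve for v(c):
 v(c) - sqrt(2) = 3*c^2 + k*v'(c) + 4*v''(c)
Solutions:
 v(c) = C1*exp(c*(-k + sqrt(k^2 + 16))/8) + C2*exp(-c*(k + sqrt(k^2 + 16))/8) + 3*c^2 + 6*c*k + 6*k^2 + sqrt(2) + 24


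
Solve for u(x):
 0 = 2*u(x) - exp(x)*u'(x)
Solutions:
 u(x) = C1*exp(-2*exp(-x))


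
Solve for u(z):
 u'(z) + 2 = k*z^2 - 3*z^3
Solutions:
 u(z) = C1 + k*z^3/3 - 3*z^4/4 - 2*z


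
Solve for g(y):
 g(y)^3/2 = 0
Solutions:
 g(y) = 0


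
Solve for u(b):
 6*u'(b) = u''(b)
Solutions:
 u(b) = C1 + C2*exp(6*b)


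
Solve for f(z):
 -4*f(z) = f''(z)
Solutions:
 f(z) = C1*sin(2*z) + C2*cos(2*z)


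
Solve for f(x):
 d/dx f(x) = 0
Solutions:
 f(x) = C1


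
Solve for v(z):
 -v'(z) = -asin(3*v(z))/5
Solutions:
 Integral(1/asin(3*_y), (_y, v(z))) = C1 + z/5


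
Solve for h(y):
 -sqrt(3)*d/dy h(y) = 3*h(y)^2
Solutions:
 h(y) = 1/(C1 + sqrt(3)*y)


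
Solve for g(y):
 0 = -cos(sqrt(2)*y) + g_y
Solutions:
 g(y) = C1 + sqrt(2)*sin(sqrt(2)*y)/2


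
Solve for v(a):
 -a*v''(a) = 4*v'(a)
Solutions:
 v(a) = C1 + C2/a^3


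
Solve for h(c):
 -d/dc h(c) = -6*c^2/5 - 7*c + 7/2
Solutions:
 h(c) = C1 + 2*c^3/5 + 7*c^2/2 - 7*c/2


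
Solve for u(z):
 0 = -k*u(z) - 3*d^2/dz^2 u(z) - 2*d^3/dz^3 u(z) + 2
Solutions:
 u(z) = C1*exp(-z*((2*k + sqrt((2*k + 1)^2 - 1) + 1)^(1/3) + 1 + (2*k + sqrt((2*k + 1)^2 - 1) + 1)^(-1/3))/2) + C2*exp(z*((2*k + sqrt((2*k + 1)^2 - 1) + 1)^(1/3)/4 - sqrt(3)*I*(2*k + sqrt((2*k + 1)^2 - 1) + 1)^(1/3)/4 - 1/2 - 1/((-1 + sqrt(3)*I)*(2*k + sqrt((2*k + 1)^2 - 1) + 1)^(1/3)))) + C3*exp(z*((2*k + sqrt((2*k + 1)^2 - 1) + 1)^(1/3)/4 + sqrt(3)*I*(2*k + sqrt((2*k + 1)^2 - 1) + 1)^(1/3)/4 - 1/2 + 1/((1 + sqrt(3)*I)*(2*k + sqrt((2*k + 1)^2 - 1) + 1)^(1/3)))) + 2/k


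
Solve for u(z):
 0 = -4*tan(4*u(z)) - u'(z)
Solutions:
 u(z) = -asin(C1*exp(-16*z))/4 + pi/4
 u(z) = asin(C1*exp(-16*z))/4


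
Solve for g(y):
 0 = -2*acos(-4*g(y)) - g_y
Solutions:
 Integral(1/acos(-4*_y), (_y, g(y))) = C1 - 2*y


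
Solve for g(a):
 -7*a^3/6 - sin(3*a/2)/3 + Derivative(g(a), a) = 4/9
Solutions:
 g(a) = C1 + 7*a^4/24 + 4*a/9 - 2*cos(3*a/2)/9


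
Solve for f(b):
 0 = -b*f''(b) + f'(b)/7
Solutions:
 f(b) = C1 + C2*b^(8/7)


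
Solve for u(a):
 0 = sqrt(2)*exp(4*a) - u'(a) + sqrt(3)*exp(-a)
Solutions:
 u(a) = C1 + sqrt(2)*exp(4*a)/4 - sqrt(3)*exp(-a)


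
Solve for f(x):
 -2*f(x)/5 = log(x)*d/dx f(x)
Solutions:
 f(x) = C1*exp(-2*li(x)/5)


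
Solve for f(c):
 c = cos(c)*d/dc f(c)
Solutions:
 f(c) = C1 + Integral(c/cos(c), c)


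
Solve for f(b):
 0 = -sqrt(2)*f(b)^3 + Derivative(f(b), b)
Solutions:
 f(b) = -sqrt(2)*sqrt(-1/(C1 + sqrt(2)*b))/2
 f(b) = sqrt(2)*sqrt(-1/(C1 + sqrt(2)*b))/2


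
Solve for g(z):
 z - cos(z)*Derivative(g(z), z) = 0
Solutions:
 g(z) = C1 + Integral(z/cos(z), z)


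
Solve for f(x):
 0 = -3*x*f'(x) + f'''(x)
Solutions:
 f(x) = C1 + Integral(C2*airyai(3^(1/3)*x) + C3*airybi(3^(1/3)*x), x)


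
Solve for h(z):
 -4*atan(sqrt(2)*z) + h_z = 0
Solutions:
 h(z) = C1 + 4*z*atan(sqrt(2)*z) - sqrt(2)*log(2*z^2 + 1)


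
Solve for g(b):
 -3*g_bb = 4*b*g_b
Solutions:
 g(b) = C1 + C2*erf(sqrt(6)*b/3)


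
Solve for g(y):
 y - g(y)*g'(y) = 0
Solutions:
 g(y) = -sqrt(C1 + y^2)
 g(y) = sqrt(C1 + y^2)


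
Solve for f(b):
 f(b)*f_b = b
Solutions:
 f(b) = -sqrt(C1 + b^2)
 f(b) = sqrt(C1 + b^2)


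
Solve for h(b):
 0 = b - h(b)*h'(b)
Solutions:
 h(b) = -sqrt(C1 + b^2)
 h(b) = sqrt(C1 + b^2)


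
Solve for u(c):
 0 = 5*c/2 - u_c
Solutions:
 u(c) = C1 + 5*c^2/4


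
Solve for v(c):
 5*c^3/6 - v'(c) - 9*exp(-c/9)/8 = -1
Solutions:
 v(c) = C1 + 5*c^4/24 + c + 81*exp(-c/9)/8


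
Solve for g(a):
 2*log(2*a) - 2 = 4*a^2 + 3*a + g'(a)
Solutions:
 g(a) = C1 - 4*a^3/3 - 3*a^2/2 + 2*a*log(a) - 4*a + 2*a*log(2)


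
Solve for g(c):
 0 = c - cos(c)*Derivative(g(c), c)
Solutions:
 g(c) = C1 + Integral(c/cos(c), c)


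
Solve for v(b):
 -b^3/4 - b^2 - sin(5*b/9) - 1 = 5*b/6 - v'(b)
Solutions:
 v(b) = C1 + b^4/16 + b^3/3 + 5*b^2/12 + b - 9*cos(5*b/9)/5


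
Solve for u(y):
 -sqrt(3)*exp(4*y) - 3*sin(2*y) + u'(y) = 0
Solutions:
 u(y) = C1 + sqrt(3)*exp(4*y)/4 - 3*cos(2*y)/2


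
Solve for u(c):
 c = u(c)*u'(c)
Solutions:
 u(c) = -sqrt(C1 + c^2)
 u(c) = sqrt(C1 + c^2)


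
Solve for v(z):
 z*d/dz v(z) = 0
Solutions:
 v(z) = C1


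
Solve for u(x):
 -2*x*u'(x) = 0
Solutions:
 u(x) = C1


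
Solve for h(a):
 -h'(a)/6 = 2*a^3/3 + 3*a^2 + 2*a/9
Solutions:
 h(a) = C1 - a^4 - 6*a^3 - 2*a^2/3


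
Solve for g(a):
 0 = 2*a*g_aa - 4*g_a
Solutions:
 g(a) = C1 + C2*a^3


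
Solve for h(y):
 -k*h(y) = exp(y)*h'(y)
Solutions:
 h(y) = C1*exp(k*exp(-y))


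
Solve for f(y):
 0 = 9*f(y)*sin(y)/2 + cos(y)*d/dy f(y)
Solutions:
 f(y) = C1*cos(y)^(9/2)


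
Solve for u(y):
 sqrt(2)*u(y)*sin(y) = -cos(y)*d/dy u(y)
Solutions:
 u(y) = C1*cos(y)^(sqrt(2))


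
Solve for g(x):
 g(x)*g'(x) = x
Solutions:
 g(x) = -sqrt(C1 + x^2)
 g(x) = sqrt(C1 + x^2)


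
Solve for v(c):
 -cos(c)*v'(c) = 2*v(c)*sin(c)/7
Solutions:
 v(c) = C1*cos(c)^(2/7)


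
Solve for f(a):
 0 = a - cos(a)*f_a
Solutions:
 f(a) = C1 + Integral(a/cos(a), a)


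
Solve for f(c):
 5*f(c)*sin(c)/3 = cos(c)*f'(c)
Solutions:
 f(c) = C1/cos(c)^(5/3)


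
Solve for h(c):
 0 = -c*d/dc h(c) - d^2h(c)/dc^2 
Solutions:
 h(c) = C1 + C2*erf(sqrt(2)*c/2)


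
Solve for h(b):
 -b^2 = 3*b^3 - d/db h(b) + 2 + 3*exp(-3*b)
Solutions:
 h(b) = C1 + 3*b^4/4 + b^3/3 + 2*b - exp(-3*b)


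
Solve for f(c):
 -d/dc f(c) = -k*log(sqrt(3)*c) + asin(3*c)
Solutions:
 f(c) = C1 + c*k*(log(c) - 1) + c*k*log(3)/2 - c*asin(3*c) - sqrt(1 - 9*c^2)/3


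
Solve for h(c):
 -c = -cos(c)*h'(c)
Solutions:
 h(c) = C1 + Integral(c/cos(c), c)


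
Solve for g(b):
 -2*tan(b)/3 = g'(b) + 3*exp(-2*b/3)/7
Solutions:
 g(b) = C1 - log(tan(b)^2 + 1)/3 + 9*exp(-2*b/3)/14


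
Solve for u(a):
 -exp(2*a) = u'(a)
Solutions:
 u(a) = C1 - exp(2*a)/2


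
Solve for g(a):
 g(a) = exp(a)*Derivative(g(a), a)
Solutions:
 g(a) = C1*exp(-exp(-a))


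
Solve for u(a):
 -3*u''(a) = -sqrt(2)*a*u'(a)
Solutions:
 u(a) = C1 + C2*erfi(2^(3/4)*sqrt(3)*a/6)


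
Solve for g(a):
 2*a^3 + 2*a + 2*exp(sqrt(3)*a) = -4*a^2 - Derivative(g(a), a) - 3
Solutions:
 g(a) = C1 - a^4/2 - 4*a^3/3 - a^2 - 3*a - 2*sqrt(3)*exp(sqrt(3)*a)/3


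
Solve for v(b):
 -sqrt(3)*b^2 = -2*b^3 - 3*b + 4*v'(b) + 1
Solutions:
 v(b) = C1 + b^4/8 - sqrt(3)*b^3/12 + 3*b^2/8 - b/4


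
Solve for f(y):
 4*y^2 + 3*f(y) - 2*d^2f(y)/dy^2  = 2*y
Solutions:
 f(y) = C1*exp(-sqrt(6)*y/2) + C2*exp(sqrt(6)*y/2) - 4*y^2/3 + 2*y/3 - 16/9


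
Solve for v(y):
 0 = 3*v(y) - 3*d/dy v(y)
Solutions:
 v(y) = C1*exp(y)


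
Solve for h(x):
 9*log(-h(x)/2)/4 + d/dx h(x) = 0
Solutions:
 4*Integral(1/(log(-_y) - log(2)), (_y, h(x)))/9 = C1 - x


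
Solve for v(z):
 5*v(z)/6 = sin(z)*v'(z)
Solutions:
 v(z) = C1*(cos(z) - 1)^(5/12)/(cos(z) + 1)^(5/12)


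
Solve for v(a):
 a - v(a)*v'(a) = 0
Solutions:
 v(a) = -sqrt(C1 + a^2)
 v(a) = sqrt(C1 + a^2)


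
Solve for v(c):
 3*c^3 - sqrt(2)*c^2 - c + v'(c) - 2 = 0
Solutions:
 v(c) = C1 - 3*c^4/4 + sqrt(2)*c^3/3 + c^2/2 + 2*c


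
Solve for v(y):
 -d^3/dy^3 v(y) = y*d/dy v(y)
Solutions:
 v(y) = C1 + Integral(C2*airyai(-y) + C3*airybi(-y), y)


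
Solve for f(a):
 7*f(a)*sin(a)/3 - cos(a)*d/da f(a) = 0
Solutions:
 f(a) = C1/cos(a)^(7/3)


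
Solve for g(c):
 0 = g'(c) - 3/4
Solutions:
 g(c) = C1 + 3*c/4


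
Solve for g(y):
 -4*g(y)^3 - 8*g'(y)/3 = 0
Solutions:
 g(y) = -sqrt(-1/(C1 - 3*y))
 g(y) = sqrt(-1/(C1 - 3*y))


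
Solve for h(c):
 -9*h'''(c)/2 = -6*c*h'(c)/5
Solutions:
 h(c) = C1 + Integral(C2*airyai(30^(2/3)*c/15) + C3*airybi(30^(2/3)*c/15), c)


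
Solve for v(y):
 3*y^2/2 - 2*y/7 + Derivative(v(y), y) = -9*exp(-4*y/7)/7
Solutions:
 v(y) = C1 - y^3/2 + y^2/7 + 9*exp(-4*y/7)/4


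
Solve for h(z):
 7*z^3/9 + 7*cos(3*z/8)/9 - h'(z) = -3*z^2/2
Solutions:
 h(z) = C1 + 7*z^4/36 + z^3/2 + 56*sin(3*z/8)/27


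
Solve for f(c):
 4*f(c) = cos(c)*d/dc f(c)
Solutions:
 f(c) = C1*(sin(c)^2 + 2*sin(c) + 1)/(sin(c)^2 - 2*sin(c) + 1)


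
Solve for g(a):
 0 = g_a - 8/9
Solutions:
 g(a) = C1 + 8*a/9


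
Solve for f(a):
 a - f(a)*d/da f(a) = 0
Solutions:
 f(a) = -sqrt(C1 + a^2)
 f(a) = sqrt(C1 + a^2)


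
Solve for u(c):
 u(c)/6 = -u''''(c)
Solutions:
 u(c) = (C1*sin(2^(1/4)*3^(3/4)*c/6) + C2*cos(2^(1/4)*3^(3/4)*c/6))*exp(-2^(1/4)*3^(3/4)*c/6) + (C3*sin(2^(1/4)*3^(3/4)*c/6) + C4*cos(2^(1/4)*3^(3/4)*c/6))*exp(2^(1/4)*3^(3/4)*c/6)


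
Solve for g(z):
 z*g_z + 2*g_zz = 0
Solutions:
 g(z) = C1 + C2*erf(z/2)


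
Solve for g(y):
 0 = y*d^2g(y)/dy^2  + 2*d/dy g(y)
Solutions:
 g(y) = C1 + C2/y


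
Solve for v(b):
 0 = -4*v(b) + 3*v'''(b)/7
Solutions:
 v(b) = C3*exp(28^(1/3)*3^(2/3)*b/3) + (C1*sin(28^(1/3)*3^(1/6)*b/2) + C2*cos(28^(1/3)*3^(1/6)*b/2))*exp(-28^(1/3)*3^(2/3)*b/6)


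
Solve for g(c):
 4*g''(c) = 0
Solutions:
 g(c) = C1 + C2*c


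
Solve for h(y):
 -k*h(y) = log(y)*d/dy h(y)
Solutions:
 h(y) = C1*exp(-k*li(y))


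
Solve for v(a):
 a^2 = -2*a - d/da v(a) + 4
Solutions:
 v(a) = C1 - a^3/3 - a^2 + 4*a


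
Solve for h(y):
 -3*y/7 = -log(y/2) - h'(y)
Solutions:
 h(y) = C1 + 3*y^2/14 - y*log(y) + y*log(2) + y


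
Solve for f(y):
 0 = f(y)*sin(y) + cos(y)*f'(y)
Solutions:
 f(y) = C1*cos(y)


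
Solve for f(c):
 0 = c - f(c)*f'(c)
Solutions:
 f(c) = -sqrt(C1 + c^2)
 f(c) = sqrt(C1 + c^2)


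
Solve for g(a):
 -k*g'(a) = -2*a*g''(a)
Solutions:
 g(a) = C1 + a^(re(k)/2 + 1)*(C2*sin(log(a)*Abs(im(k))/2) + C3*cos(log(a)*im(k)/2))


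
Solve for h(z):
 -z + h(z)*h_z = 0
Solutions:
 h(z) = -sqrt(C1 + z^2)
 h(z) = sqrt(C1 + z^2)


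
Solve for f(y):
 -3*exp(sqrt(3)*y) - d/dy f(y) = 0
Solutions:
 f(y) = C1 - sqrt(3)*exp(sqrt(3)*y)


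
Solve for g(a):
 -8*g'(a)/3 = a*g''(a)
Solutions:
 g(a) = C1 + C2/a^(5/3)


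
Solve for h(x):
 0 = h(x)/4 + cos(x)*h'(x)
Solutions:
 h(x) = C1*(sin(x) - 1)^(1/8)/(sin(x) + 1)^(1/8)


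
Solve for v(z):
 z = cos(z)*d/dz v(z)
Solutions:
 v(z) = C1 + Integral(z/cos(z), z)


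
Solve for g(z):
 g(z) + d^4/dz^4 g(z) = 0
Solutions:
 g(z) = (C1*sin(sqrt(2)*z/2) + C2*cos(sqrt(2)*z/2))*exp(-sqrt(2)*z/2) + (C3*sin(sqrt(2)*z/2) + C4*cos(sqrt(2)*z/2))*exp(sqrt(2)*z/2)


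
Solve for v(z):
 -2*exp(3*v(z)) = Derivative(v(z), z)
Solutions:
 v(z) = log((-3^(2/3) - 3*3^(1/6)*I)*(1/(C1 + 2*z))^(1/3)/6)
 v(z) = log((-3^(2/3) + 3*3^(1/6)*I)*(1/(C1 + 2*z))^(1/3)/6)
 v(z) = log(1/(C1 + 6*z))/3


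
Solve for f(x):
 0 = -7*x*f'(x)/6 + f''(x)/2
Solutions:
 f(x) = C1 + C2*erfi(sqrt(42)*x/6)


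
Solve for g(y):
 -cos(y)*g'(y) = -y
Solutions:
 g(y) = C1 + Integral(y/cos(y), y)


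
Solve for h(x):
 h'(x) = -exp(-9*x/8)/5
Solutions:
 h(x) = C1 + 8*exp(-9*x/8)/45


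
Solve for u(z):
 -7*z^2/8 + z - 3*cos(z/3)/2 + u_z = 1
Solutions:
 u(z) = C1 + 7*z^3/24 - z^2/2 + z + 9*sin(z/3)/2


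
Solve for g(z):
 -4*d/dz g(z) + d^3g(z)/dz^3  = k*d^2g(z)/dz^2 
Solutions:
 g(z) = C1 + C2*exp(z*(k - sqrt(k^2 + 16))/2) + C3*exp(z*(k + sqrt(k^2 + 16))/2)


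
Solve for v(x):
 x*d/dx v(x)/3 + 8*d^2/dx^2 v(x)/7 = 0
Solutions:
 v(x) = C1 + C2*erf(sqrt(21)*x/12)


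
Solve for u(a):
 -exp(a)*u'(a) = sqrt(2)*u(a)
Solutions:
 u(a) = C1*exp(sqrt(2)*exp(-a))


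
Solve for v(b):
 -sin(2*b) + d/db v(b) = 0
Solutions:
 v(b) = C1 - cos(2*b)/2


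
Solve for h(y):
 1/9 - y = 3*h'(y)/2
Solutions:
 h(y) = C1 - y^2/3 + 2*y/27


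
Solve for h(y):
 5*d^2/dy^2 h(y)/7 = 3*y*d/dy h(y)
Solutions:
 h(y) = C1 + C2*erfi(sqrt(210)*y/10)


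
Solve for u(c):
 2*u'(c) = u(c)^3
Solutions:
 u(c) = -sqrt(-1/(C1 + c))
 u(c) = sqrt(-1/(C1 + c))


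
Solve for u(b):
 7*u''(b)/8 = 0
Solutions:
 u(b) = C1 + C2*b


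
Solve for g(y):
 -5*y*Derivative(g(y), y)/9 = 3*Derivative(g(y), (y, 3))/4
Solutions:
 g(y) = C1 + Integral(C2*airyai(-20^(1/3)*y/3) + C3*airybi(-20^(1/3)*y/3), y)


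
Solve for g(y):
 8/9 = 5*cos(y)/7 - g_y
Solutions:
 g(y) = C1 - 8*y/9 + 5*sin(y)/7


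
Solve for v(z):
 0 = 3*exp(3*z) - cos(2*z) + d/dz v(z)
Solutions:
 v(z) = C1 - exp(3*z) + sin(2*z)/2


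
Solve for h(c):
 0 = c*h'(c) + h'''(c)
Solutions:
 h(c) = C1 + Integral(C2*airyai(-c) + C3*airybi(-c), c)


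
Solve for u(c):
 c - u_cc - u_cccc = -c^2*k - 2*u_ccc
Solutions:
 u(c) = C1 + C4*exp(c) + c^4*k/12 + c^3*(4*k + 1)/6 + c^2*(3*k + 1) + c*(C2 + C3*exp(c))


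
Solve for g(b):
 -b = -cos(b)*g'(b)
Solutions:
 g(b) = C1 + Integral(b/cos(b), b)


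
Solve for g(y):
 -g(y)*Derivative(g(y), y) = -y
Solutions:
 g(y) = -sqrt(C1 + y^2)
 g(y) = sqrt(C1 + y^2)


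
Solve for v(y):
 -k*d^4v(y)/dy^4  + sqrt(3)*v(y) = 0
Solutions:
 v(y) = C1*exp(-3^(1/8)*y*(1/k)^(1/4)) + C2*exp(3^(1/8)*y*(1/k)^(1/4)) + C3*exp(-3^(1/8)*I*y*(1/k)^(1/4)) + C4*exp(3^(1/8)*I*y*(1/k)^(1/4))


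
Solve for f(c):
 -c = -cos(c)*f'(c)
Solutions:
 f(c) = C1 + Integral(c/cos(c), c)


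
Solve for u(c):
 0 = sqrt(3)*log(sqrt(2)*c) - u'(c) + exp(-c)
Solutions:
 u(c) = C1 + sqrt(3)*c*log(c) + sqrt(3)*c*(-1 + log(2)/2) - exp(-c)


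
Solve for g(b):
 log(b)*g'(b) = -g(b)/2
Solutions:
 g(b) = C1*exp(-li(b)/2)


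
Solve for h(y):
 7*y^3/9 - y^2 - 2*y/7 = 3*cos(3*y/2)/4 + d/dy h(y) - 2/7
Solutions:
 h(y) = C1 + 7*y^4/36 - y^3/3 - y^2/7 + 2*y/7 - sin(3*y/2)/2


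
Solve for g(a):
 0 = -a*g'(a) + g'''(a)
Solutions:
 g(a) = C1 + Integral(C2*airyai(a) + C3*airybi(a), a)


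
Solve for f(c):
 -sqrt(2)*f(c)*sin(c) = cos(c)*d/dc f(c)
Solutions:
 f(c) = C1*cos(c)^(sqrt(2))


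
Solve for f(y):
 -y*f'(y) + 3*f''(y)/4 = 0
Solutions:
 f(y) = C1 + C2*erfi(sqrt(6)*y/3)


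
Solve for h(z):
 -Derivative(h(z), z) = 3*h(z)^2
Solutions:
 h(z) = 1/(C1 + 3*z)


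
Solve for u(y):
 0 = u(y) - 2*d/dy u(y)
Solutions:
 u(y) = C1*exp(y/2)


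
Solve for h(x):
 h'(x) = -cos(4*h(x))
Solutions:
 h(x) = -asin((C1 + exp(8*x))/(C1 - exp(8*x)))/4 + pi/4
 h(x) = asin((C1 + exp(8*x))/(C1 - exp(8*x)))/4


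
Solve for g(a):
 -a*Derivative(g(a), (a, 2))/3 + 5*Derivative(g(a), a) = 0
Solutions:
 g(a) = C1 + C2*a^16


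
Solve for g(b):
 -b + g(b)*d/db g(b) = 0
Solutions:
 g(b) = -sqrt(C1 + b^2)
 g(b) = sqrt(C1 + b^2)


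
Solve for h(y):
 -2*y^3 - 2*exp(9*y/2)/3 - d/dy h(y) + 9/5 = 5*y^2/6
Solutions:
 h(y) = C1 - y^4/2 - 5*y^3/18 + 9*y/5 - 4*exp(9*y/2)/27


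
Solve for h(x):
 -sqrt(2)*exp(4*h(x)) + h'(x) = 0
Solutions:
 h(x) = log(-(-1/(C1 + 4*sqrt(2)*x))^(1/4))
 h(x) = log(-1/(C1 + 4*sqrt(2)*x))/4
 h(x) = log(-I*(-1/(C1 + 4*sqrt(2)*x))^(1/4))
 h(x) = log(I*(-1/(C1 + 4*sqrt(2)*x))^(1/4))


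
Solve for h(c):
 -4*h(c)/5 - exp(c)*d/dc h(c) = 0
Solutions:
 h(c) = C1*exp(4*exp(-c)/5)


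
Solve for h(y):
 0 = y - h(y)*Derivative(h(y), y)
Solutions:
 h(y) = -sqrt(C1 + y^2)
 h(y) = sqrt(C1 + y^2)


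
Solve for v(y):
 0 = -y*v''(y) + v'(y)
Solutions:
 v(y) = C1 + C2*y^2


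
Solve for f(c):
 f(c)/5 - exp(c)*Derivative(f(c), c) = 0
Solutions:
 f(c) = C1*exp(-exp(-c)/5)


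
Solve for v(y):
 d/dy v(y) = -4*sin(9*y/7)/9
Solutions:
 v(y) = C1 + 28*cos(9*y/7)/81


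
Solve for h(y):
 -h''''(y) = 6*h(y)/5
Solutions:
 h(y) = (C1*sin(10^(3/4)*3^(1/4)*y/10) + C2*cos(10^(3/4)*3^(1/4)*y/10))*exp(-10^(3/4)*3^(1/4)*y/10) + (C3*sin(10^(3/4)*3^(1/4)*y/10) + C4*cos(10^(3/4)*3^(1/4)*y/10))*exp(10^(3/4)*3^(1/4)*y/10)


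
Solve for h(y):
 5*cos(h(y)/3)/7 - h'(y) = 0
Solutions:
 -5*y/7 - 3*log(sin(h(y)/3) - 1)/2 + 3*log(sin(h(y)/3) + 1)/2 = C1


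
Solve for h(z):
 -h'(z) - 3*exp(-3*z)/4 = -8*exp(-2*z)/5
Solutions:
 h(z) = C1 - 4*exp(-2*z)/5 + exp(-3*z)/4


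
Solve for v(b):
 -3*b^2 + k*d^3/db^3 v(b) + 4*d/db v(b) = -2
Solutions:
 v(b) = C1 + C2*exp(-2*b*sqrt(-1/k)) + C3*exp(2*b*sqrt(-1/k)) + b^3/4 - 3*b*k/8 - b/2


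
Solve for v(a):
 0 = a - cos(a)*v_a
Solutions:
 v(a) = C1 + Integral(a/cos(a), a)


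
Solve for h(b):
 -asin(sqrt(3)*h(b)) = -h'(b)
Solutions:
 Integral(1/asin(sqrt(3)*_y), (_y, h(b))) = C1 + b


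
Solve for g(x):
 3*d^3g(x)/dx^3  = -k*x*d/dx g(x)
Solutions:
 g(x) = C1 + Integral(C2*airyai(3^(2/3)*x*(-k)^(1/3)/3) + C3*airybi(3^(2/3)*x*(-k)^(1/3)/3), x)


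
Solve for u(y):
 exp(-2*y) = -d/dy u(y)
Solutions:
 u(y) = C1 + exp(-2*y)/2


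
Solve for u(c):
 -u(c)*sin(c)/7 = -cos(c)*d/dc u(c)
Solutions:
 u(c) = C1/cos(c)^(1/7)


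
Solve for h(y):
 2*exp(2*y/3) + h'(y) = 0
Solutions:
 h(y) = C1 - 3*exp(2*y/3)


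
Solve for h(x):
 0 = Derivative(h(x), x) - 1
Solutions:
 h(x) = C1 + x


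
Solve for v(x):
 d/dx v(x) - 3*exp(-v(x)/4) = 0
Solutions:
 v(x) = 4*log(C1 + 3*x/4)


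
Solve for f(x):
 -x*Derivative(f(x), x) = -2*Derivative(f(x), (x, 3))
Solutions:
 f(x) = C1 + Integral(C2*airyai(2^(2/3)*x/2) + C3*airybi(2^(2/3)*x/2), x)


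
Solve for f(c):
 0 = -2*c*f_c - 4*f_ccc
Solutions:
 f(c) = C1 + Integral(C2*airyai(-2^(2/3)*c/2) + C3*airybi(-2^(2/3)*c/2), c)


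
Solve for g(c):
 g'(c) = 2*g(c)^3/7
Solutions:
 g(c) = -sqrt(14)*sqrt(-1/(C1 + 2*c))/2
 g(c) = sqrt(14)*sqrt(-1/(C1 + 2*c))/2


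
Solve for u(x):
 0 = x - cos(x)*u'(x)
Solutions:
 u(x) = C1 + Integral(x/cos(x), x)


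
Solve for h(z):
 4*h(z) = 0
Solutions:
 h(z) = 0


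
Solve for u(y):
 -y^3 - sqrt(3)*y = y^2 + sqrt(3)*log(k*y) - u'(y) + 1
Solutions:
 u(y) = C1 + y^4/4 + y^3/3 + sqrt(3)*y^2/2 + sqrt(3)*y*log(k*y) + y*(1 - sqrt(3))


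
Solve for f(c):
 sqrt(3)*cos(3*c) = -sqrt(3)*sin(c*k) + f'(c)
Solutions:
 f(c) = C1 + sqrt(3)*sin(3*c)/3 - sqrt(3)*cos(c*k)/k


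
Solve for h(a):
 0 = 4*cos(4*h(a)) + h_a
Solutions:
 h(a) = -asin((C1 + exp(32*a))/(C1 - exp(32*a)))/4 + pi/4
 h(a) = asin((C1 + exp(32*a))/(C1 - exp(32*a)))/4


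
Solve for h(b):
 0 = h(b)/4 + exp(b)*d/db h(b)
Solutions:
 h(b) = C1*exp(exp(-b)/4)


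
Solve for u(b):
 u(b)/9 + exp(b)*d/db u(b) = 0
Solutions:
 u(b) = C1*exp(exp(-b)/9)


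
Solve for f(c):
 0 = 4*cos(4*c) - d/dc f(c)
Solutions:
 f(c) = C1 + sin(4*c)


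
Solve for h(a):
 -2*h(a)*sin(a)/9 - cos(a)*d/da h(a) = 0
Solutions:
 h(a) = C1*cos(a)^(2/9)


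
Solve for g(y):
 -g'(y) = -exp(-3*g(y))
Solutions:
 g(y) = log(C1 + 3*y)/3
 g(y) = log((-3^(1/3) - 3^(5/6)*I)*(C1 + y)^(1/3)/2)
 g(y) = log((-3^(1/3) + 3^(5/6)*I)*(C1 + y)^(1/3)/2)


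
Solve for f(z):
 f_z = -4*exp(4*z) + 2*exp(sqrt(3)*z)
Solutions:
 f(z) = C1 - exp(4*z) + 2*sqrt(3)*exp(sqrt(3)*z)/3


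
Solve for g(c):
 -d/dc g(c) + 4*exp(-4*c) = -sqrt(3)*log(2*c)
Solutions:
 g(c) = C1 + sqrt(3)*c*log(c) + sqrt(3)*c*(-1 + log(2)) - exp(-4*c)


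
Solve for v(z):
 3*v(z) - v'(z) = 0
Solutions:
 v(z) = C1*exp(3*z)


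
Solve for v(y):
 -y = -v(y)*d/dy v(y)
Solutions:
 v(y) = -sqrt(C1 + y^2)
 v(y) = sqrt(C1 + y^2)


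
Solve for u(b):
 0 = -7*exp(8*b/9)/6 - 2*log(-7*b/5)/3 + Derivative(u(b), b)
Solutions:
 u(b) = C1 + 2*b*log(-b)/3 + 2*b*(-log(5) - 1 + log(7))/3 + 21*exp(8*b/9)/16


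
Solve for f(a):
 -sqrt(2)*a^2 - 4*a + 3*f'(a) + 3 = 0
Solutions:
 f(a) = C1 + sqrt(2)*a^3/9 + 2*a^2/3 - a


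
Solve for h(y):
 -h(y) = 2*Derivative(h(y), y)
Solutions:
 h(y) = C1*exp(-y/2)


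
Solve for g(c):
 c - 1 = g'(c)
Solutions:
 g(c) = C1 + c^2/2 - c


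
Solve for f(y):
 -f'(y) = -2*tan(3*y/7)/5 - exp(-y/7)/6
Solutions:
 f(y) = C1 + 7*log(tan(3*y/7)^2 + 1)/15 - 7*exp(-y/7)/6


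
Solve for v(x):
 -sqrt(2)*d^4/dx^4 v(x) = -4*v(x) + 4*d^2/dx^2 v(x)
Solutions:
 v(x) = C1*exp(-2^(1/4)*x*sqrt(-1 + sqrt(1 + sqrt(2)))) + C2*exp(2^(1/4)*x*sqrt(-1 + sqrt(1 + sqrt(2)))) + C3*sin(2^(1/4)*x*sqrt(1 + sqrt(1 + sqrt(2)))) + C4*cosh(2^(1/4)*x*sqrt(-sqrt(1 + sqrt(2)) - 1))


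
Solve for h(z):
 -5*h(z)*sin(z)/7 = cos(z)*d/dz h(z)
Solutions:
 h(z) = C1*cos(z)^(5/7)


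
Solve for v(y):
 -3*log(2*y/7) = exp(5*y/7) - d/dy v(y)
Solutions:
 v(y) = C1 + 3*y*log(y) + 3*y*(-log(7) - 1 + log(2)) + 7*exp(5*y/7)/5


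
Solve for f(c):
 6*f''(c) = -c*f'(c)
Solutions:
 f(c) = C1 + C2*erf(sqrt(3)*c/6)


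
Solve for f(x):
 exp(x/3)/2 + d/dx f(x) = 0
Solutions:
 f(x) = C1 - 3*exp(x/3)/2


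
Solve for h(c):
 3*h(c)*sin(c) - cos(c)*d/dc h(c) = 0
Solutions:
 h(c) = C1/cos(c)^3


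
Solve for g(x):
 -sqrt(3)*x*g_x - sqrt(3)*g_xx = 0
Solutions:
 g(x) = C1 + C2*erf(sqrt(2)*x/2)


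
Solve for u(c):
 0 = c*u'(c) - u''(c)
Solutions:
 u(c) = C1 + C2*erfi(sqrt(2)*c/2)


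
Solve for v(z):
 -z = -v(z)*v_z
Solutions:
 v(z) = -sqrt(C1 + z^2)
 v(z) = sqrt(C1 + z^2)


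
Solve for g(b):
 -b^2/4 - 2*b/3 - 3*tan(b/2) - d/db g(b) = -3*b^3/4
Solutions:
 g(b) = C1 + 3*b^4/16 - b^3/12 - b^2/3 + 6*log(cos(b/2))


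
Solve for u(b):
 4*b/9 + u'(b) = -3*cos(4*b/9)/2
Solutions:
 u(b) = C1 - 2*b^2/9 - 27*sin(4*b/9)/8


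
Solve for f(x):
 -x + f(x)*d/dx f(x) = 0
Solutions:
 f(x) = -sqrt(C1 + x^2)
 f(x) = sqrt(C1 + x^2)


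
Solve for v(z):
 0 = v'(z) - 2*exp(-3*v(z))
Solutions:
 v(z) = log(C1 + 6*z)/3
 v(z) = log((-3^(1/3) - 3^(5/6)*I)*(C1 + 2*z)^(1/3)/2)
 v(z) = log((-3^(1/3) + 3^(5/6)*I)*(C1 + 2*z)^(1/3)/2)


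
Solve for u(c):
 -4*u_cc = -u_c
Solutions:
 u(c) = C1 + C2*exp(c/4)


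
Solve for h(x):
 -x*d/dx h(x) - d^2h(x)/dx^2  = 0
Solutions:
 h(x) = C1 + C2*erf(sqrt(2)*x/2)


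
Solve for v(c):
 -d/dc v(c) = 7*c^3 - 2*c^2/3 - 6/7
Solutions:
 v(c) = C1 - 7*c^4/4 + 2*c^3/9 + 6*c/7


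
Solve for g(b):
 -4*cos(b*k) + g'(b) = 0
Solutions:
 g(b) = C1 + 4*sin(b*k)/k


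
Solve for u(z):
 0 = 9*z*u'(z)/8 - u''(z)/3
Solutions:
 u(z) = C1 + C2*erfi(3*sqrt(3)*z/4)


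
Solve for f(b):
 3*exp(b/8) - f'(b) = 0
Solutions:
 f(b) = C1 + 24*exp(b/8)


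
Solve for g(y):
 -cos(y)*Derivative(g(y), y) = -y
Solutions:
 g(y) = C1 + Integral(y/cos(y), y)


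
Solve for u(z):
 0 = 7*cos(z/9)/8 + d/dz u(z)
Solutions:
 u(z) = C1 - 63*sin(z/9)/8


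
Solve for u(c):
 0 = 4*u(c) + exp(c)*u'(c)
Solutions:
 u(c) = C1*exp(4*exp(-c))


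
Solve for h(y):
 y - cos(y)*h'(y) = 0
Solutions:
 h(y) = C1 + Integral(y/cos(y), y)


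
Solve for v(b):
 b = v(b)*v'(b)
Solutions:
 v(b) = -sqrt(C1 + b^2)
 v(b) = sqrt(C1 + b^2)


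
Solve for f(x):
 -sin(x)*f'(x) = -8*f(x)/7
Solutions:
 f(x) = C1*(cos(x) - 1)^(4/7)/(cos(x) + 1)^(4/7)


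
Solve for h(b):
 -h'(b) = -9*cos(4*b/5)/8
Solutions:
 h(b) = C1 + 45*sin(4*b/5)/32


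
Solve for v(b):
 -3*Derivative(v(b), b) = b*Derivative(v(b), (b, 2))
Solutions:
 v(b) = C1 + C2/b^2


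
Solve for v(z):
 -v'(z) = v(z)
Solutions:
 v(z) = C1*exp(-z)


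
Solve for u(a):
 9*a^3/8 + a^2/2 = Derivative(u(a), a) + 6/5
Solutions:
 u(a) = C1 + 9*a^4/32 + a^3/6 - 6*a/5


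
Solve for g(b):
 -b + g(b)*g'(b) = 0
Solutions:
 g(b) = -sqrt(C1 + b^2)
 g(b) = sqrt(C1 + b^2)


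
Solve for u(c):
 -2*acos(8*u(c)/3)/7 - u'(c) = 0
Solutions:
 Integral(1/acos(8*_y/3), (_y, u(c))) = C1 - 2*c/7


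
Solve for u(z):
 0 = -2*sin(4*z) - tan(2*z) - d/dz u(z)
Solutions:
 u(z) = C1 + log(cos(2*z))/2 + cos(4*z)/2


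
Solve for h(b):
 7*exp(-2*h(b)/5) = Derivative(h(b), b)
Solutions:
 h(b) = 5*log(-sqrt(C1 + 7*b)) - 5*log(5) + 5*log(10)/2
 h(b) = 5*log(C1 + 7*b)/2 - 5*log(5) + 5*log(10)/2


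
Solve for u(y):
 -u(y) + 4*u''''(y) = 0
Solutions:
 u(y) = C1*exp(-sqrt(2)*y/2) + C2*exp(sqrt(2)*y/2) + C3*sin(sqrt(2)*y/2) + C4*cos(sqrt(2)*y/2)


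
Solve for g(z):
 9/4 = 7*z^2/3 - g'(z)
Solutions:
 g(z) = C1 + 7*z^3/9 - 9*z/4


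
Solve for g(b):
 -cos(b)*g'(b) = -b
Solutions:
 g(b) = C1 + Integral(b/cos(b), b)


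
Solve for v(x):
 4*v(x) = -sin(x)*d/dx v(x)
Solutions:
 v(x) = C1*(cos(x)^2 + 2*cos(x) + 1)/(cos(x)^2 - 2*cos(x) + 1)


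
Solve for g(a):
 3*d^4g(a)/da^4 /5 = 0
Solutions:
 g(a) = C1 + C2*a + C3*a^2 + C4*a^3


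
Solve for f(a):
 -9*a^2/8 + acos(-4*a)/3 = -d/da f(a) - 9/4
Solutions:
 f(a) = C1 + 3*a^3/8 - a*acos(-4*a)/3 - 9*a/4 - sqrt(1 - 16*a^2)/12


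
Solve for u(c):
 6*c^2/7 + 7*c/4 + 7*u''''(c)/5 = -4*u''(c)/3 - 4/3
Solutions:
 u(c) = C1 + C2*c + C3*sin(2*sqrt(105)*c/21) + C4*cos(2*sqrt(105)*c/21) - 3*c^4/56 - 7*c^3/32 + 7*c^2/40
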